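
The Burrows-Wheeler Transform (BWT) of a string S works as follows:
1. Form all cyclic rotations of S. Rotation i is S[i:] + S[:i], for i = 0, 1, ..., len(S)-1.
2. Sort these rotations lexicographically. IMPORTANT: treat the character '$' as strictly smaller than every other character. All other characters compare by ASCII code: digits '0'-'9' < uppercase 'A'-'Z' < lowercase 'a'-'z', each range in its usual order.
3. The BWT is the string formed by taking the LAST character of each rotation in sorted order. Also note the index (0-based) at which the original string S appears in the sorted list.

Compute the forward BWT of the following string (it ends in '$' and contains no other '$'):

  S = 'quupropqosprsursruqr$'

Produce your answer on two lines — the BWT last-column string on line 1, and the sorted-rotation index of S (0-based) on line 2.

All 21 rotations (rotation i = S[i:]+S[:i]):
  rot[0] = quupropqosprsursruqr$
  rot[1] = uupropqosprsursruqr$q
  rot[2] = upropqosprsursruqr$qu
  rot[3] = propqosprsursruqr$quu
  rot[4] = ropqosprsursruqr$quup
  rot[5] = opqosprsursruqr$quupr
  rot[6] = pqosprsursruqr$quupro
  rot[7] = qosprsursruqr$quuprop
  rot[8] = osprsursruqr$quupropq
  rot[9] = sprsursruqr$quupropqo
  rot[10] = prsursruqr$quupropqos
  rot[11] = rsursruqr$quupropqosp
  rot[12] = sursruqr$quupropqospr
  rot[13] = ursruqr$quupropqosprs
  rot[14] = rsruqr$quupropqosprsu
  rot[15] = sruqr$quupropqosprsur
  rot[16] = ruqr$quupropqosprsurs
  rot[17] = uqr$quupropqosprsursr
  rot[18] = qr$quupropqosprsursru
  rot[19] = r$quupropqosprsursruq
  rot[20] = $quupropqosprsursruqr
Sorted (with $ < everything):
  sorted[0] = $quupropqosprsursruqr  (last char: 'r')
  sorted[1] = opqosprsursruqr$quupr  (last char: 'r')
  sorted[2] = osprsursruqr$quupropq  (last char: 'q')
  sorted[3] = pqosprsursruqr$quupro  (last char: 'o')
  sorted[4] = propqosprsursruqr$quu  (last char: 'u')
  sorted[5] = prsursruqr$quupropqos  (last char: 's')
  sorted[6] = qosprsursruqr$quuprop  (last char: 'p')
  sorted[7] = qr$quupropqosprsursru  (last char: 'u')
  sorted[8] = quupropqosprsursruqr$  (last char: '$')
  sorted[9] = r$quupropqosprsursruq  (last char: 'q')
  sorted[10] = ropqosprsursruqr$quup  (last char: 'p')
  sorted[11] = rsruqr$quupropqosprsu  (last char: 'u')
  sorted[12] = rsursruqr$quupropqosp  (last char: 'p')
  sorted[13] = ruqr$quupropqosprsurs  (last char: 's')
  sorted[14] = sprsursruqr$quupropqo  (last char: 'o')
  sorted[15] = sruqr$quupropqosprsur  (last char: 'r')
  sorted[16] = sursruqr$quupropqospr  (last char: 'r')
  sorted[17] = upropqosprsursruqr$qu  (last char: 'u')
  sorted[18] = uqr$quupropqosprsursr  (last char: 'r')
  sorted[19] = ursruqr$quupropqosprs  (last char: 's')
  sorted[20] = uupropqosprsursruqr$q  (last char: 'q')
Last column: rrqouspu$qpupsorrursq
Original string S is at sorted index 8

Answer: rrqouspu$qpupsorrursq
8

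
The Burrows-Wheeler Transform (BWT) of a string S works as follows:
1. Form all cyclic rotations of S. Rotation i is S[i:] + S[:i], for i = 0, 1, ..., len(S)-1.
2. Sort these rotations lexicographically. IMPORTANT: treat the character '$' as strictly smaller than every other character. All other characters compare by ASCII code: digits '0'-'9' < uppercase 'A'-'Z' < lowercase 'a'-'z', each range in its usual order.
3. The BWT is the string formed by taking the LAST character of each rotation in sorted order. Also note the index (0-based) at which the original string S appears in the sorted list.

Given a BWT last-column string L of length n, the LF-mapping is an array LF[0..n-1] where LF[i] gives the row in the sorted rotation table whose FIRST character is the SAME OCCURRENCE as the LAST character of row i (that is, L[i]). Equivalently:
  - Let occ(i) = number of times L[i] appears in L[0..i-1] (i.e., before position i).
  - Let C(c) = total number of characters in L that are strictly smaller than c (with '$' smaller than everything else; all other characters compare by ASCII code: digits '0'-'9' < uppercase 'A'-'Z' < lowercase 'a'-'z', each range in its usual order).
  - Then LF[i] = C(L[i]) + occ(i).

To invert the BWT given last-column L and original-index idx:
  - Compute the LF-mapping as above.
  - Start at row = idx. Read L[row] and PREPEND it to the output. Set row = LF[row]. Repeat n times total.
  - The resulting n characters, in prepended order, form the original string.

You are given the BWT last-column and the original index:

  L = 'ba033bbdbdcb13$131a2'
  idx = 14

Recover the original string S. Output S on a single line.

Answer: b31b3b2d3bad31ca01b$

Derivation:
LF mapping: 12 10 1 6 7 13 14 18 15 19 17 16 2 8 0 3 9 4 11 5
Walk LF starting at row 14, prepending L[row]:
  step 1: row=14, L[14]='$', prepend. Next row=LF[14]=0
  step 2: row=0, L[0]='b', prepend. Next row=LF[0]=12
  step 3: row=12, L[12]='1', prepend. Next row=LF[12]=2
  step 4: row=2, L[2]='0', prepend. Next row=LF[2]=1
  step 5: row=1, L[1]='a', prepend. Next row=LF[1]=10
  step 6: row=10, L[10]='c', prepend. Next row=LF[10]=17
  step 7: row=17, L[17]='1', prepend. Next row=LF[17]=4
  step 8: row=4, L[4]='3', prepend. Next row=LF[4]=7
  step 9: row=7, L[7]='d', prepend. Next row=LF[7]=18
  step 10: row=18, L[18]='a', prepend. Next row=LF[18]=11
  step 11: row=11, L[11]='b', prepend. Next row=LF[11]=16
  step 12: row=16, L[16]='3', prepend. Next row=LF[16]=9
  step 13: row=9, L[9]='d', prepend. Next row=LF[9]=19
  step 14: row=19, L[19]='2', prepend. Next row=LF[19]=5
  step 15: row=5, L[5]='b', prepend. Next row=LF[5]=13
  step 16: row=13, L[13]='3', prepend. Next row=LF[13]=8
  step 17: row=8, L[8]='b', prepend. Next row=LF[8]=15
  step 18: row=15, L[15]='1', prepend. Next row=LF[15]=3
  step 19: row=3, L[3]='3', prepend. Next row=LF[3]=6
  step 20: row=6, L[6]='b', prepend. Next row=LF[6]=14
Reversed output: b31b3b2d3bad31ca01b$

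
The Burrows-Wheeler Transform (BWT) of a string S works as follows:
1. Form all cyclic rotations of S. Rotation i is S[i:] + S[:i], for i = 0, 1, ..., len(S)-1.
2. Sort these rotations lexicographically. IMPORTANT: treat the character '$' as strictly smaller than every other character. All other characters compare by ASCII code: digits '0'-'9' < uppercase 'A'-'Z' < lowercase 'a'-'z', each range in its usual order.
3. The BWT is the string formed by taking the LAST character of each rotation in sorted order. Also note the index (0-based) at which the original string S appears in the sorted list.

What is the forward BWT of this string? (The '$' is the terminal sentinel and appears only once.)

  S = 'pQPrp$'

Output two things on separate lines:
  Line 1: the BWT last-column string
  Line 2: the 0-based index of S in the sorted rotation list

Answer: pQpr$P
4

Derivation:
All 6 rotations (rotation i = S[i:]+S[:i]):
  rot[0] = pQPrp$
  rot[1] = QPrp$p
  rot[2] = Prp$pQ
  rot[3] = rp$pQP
  rot[4] = p$pQPr
  rot[5] = $pQPrp
Sorted (with $ < everything):
  sorted[0] = $pQPrp  (last char: 'p')
  sorted[1] = Prp$pQ  (last char: 'Q')
  sorted[2] = QPrp$p  (last char: 'p')
  sorted[3] = p$pQPr  (last char: 'r')
  sorted[4] = pQPrp$  (last char: '$')
  sorted[5] = rp$pQP  (last char: 'P')
Last column: pQpr$P
Original string S is at sorted index 4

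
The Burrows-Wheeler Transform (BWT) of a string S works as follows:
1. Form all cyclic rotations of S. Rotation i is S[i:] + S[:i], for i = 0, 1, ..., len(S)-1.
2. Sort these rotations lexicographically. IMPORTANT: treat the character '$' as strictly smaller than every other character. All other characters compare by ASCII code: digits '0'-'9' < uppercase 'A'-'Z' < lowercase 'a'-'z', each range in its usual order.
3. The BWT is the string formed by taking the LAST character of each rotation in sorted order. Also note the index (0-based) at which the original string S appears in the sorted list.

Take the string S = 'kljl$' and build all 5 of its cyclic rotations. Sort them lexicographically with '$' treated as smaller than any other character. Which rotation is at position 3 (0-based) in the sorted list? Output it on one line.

Answer: l$klj

Derivation:
All 5 rotations (rotation i = S[i:]+S[:i]):
  rot[0] = kljl$
  rot[1] = ljl$k
  rot[2] = jl$kl
  rot[3] = l$klj
  rot[4] = $kljl
Sorted (with $ < everything):
  sorted[0] = $kljl
  sorted[1] = jl$kl
  sorted[2] = kljl$
  sorted[3] = l$klj
  sorted[4] = ljl$k
sorted[3] = l$klj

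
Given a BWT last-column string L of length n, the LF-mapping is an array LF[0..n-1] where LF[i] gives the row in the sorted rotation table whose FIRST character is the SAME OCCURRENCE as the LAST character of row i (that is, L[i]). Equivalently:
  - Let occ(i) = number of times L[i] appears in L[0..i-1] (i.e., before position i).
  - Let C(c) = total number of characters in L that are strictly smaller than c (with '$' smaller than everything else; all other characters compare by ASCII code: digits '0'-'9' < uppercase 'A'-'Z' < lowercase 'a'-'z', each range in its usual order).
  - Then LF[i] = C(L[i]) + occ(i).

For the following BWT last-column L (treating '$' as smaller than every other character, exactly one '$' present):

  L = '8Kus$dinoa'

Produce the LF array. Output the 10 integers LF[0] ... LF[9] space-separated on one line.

Answer: 1 2 9 8 0 4 5 6 7 3

Derivation:
Char counts: '$':1, '8':1, 'K':1, 'a':1, 'd':1, 'i':1, 'n':1, 'o':1, 's':1, 'u':1
C (first-col start): C('$')=0, C('8')=1, C('K')=2, C('a')=3, C('d')=4, C('i')=5, C('n')=6, C('o')=7, C('s')=8, C('u')=9
L[0]='8': occ=0, LF[0]=C('8')+0=1+0=1
L[1]='K': occ=0, LF[1]=C('K')+0=2+0=2
L[2]='u': occ=0, LF[2]=C('u')+0=9+0=9
L[3]='s': occ=0, LF[3]=C('s')+0=8+0=8
L[4]='$': occ=0, LF[4]=C('$')+0=0+0=0
L[5]='d': occ=0, LF[5]=C('d')+0=4+0=4
L[6]='i': occ=0, LF[6]=C('i')+0=5+0=5
L[7]='n': occ=0, LF[7]=C('n')+0=6+0=6
L[8]='o': occ=0, LF[8]=C('o')+0=7+0=7
L[9]='a': occ=0, LF[9]=C('a')+0=3+0=3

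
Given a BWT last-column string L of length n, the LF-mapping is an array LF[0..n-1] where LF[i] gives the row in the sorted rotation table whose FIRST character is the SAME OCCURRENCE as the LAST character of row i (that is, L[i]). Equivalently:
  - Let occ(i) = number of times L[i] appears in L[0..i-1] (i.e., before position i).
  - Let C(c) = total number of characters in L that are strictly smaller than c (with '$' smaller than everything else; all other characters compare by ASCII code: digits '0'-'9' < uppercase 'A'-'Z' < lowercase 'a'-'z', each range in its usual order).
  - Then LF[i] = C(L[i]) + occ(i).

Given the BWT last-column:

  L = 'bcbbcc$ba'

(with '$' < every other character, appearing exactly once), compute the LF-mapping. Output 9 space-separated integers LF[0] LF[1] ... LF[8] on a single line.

Char counts: '$':1, 'a':1, 'b':4, 'c':3
C (first-col start): C('$')=0, C('a')=1, C('b')=2, C('c')=6
L[0]='b': occ=0, LF[0]=C('b')+0=2+0=2
L[1]='c': occ=0, LF[1]=C('c')+0=6+0=6
L[2]='b': occ=1, LF[2]=C('b')+1=2+1=3
L[3]='b': occ=2, LF[3]=C('b')+2=2+2=4
L[4]='c': occ=1, LF[4]=C('c')+1=6+1=7
L[5]='c': occ=2, LF[5]=C('c')+2=6+2=8
L[6]='$': occ=0, LF[6]=C('$')+0=0+0=0
L[7]='b': occ=3, LF[7]=C('b')+3=2+3=5
L[8]='a': occ=0, LF[8]=C('a')+0=1+0=1

Answer: 2 6 3 4 7 8 0 5 1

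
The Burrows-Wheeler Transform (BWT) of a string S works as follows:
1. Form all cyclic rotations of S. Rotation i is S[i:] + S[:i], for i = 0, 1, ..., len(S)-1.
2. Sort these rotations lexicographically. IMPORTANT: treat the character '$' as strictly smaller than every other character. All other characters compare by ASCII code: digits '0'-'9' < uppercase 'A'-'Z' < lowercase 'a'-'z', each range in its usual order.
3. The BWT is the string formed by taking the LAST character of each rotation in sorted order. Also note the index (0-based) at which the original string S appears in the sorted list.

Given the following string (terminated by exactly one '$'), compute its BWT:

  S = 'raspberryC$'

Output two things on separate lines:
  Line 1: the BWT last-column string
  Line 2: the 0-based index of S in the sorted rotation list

All 11 rotations (rotation i = S[i:]+S[:i]):
  rot[0] = raspberryC$
  rot[1] = aspberryC$r
  rot[2] = spberryC$ra
  rot[3] = pberryC$ras
  rot[4] = berryC$rasp
  rot[5] = erryC$raspb
  rot[6] = rryC$raspbe
  rot[7] = ryC$raspber
  rot[8] = yC$raspberr
  rot[9] = C$raspberry
  rot[10] = $raspberryC
Sorted (with $ < everything):
  sorted[0] = $raspberryC  (last char: 'C')
  sorted[1] = C$raspberry  (last char: 'y')
  sorted[2] = aspberryC$r  (last char: 'r')
  sorted[3] = berryC$rasp  (last char: 'p')
  sorted[4] = erryC$raspb  (last char: 'b')
  sorted[5] = pberryC$ras  (last char: 's')
  sorted[6] = raspberryC$  (last char: '$')
  sorted[7] = rryC$raspbe  (last char: 'e')
  sorted[8] = ryC$raspber  (last char: 'r')
  sorted[9] = spberryC$ra  (last char: 'a')
  sorted[10] = yC$raspberr  (last char: 'r')
Last column: Cyrpbs$erar
Original string S is at sorted index 6

Answer: Cyrpbs$erar
6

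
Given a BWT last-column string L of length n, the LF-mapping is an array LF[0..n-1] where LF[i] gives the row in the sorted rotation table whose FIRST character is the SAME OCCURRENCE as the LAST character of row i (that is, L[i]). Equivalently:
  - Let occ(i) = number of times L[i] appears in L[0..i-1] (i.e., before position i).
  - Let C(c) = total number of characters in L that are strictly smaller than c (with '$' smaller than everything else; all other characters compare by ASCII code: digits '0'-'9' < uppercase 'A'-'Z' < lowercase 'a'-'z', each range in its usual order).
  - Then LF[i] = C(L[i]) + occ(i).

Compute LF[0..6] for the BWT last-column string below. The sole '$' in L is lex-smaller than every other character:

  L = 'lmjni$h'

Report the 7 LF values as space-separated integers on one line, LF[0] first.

Char counts: '$':1, 'h':1, 'i':1, 'j':1, 'l':1, 'm':1, 'n':1
C (first-col start): C('$')=0, C('h')=1, C('i')=2, C('j')=3, C('l')=4, C('m')=5, C('n')=6
L[0]='l': occ=0, LF[0]=C('l')+0=4+0=4
L[1]='m': occ=0, LF[1]=C('m')+0=5+0=5
L[2]='j': occ=0, LF[2]=C('j')+0=3+0=3
L[3]='n': occ=0, LF[3]=C('n')+0=6+0=6
L[4]='i': occ=0, LF[4]=C('i')+0=2+0=2
L[5]='$': occ=0, LF[5]=C('$')+0=0+0=0
L[6]='h': occ=0, LF[6]=C('h')+0=1+0=1

Answer: 4 5 3 6 2 0 1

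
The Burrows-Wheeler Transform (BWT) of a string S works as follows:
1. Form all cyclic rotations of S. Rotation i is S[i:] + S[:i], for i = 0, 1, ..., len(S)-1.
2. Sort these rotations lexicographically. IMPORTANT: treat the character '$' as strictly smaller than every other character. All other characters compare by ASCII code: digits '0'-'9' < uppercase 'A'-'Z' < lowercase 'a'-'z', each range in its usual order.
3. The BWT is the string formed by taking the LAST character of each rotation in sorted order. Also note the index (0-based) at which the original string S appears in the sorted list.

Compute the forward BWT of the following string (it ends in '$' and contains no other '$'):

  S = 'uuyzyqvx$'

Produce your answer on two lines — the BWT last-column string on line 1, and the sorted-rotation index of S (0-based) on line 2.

Answer: xy$uqvzuy
2

Derivation:
All 9 rotations (rotation i = S[i:]+S[:i]):
  rot[0] = uuyzyqvx$
  rot[1] = uyzyqvx$u
  rot[2] = yzyqvx$uu
  rot[3] = zyqvx$uuy
  rot[4] = yqvx$uuyz
  rot[5] = qvx$uuyzy
  rot[6] = vx$uuyzyq
  rot[7] = x$uuyzyqv
  rot[8] = $uuyzyqvx
Sorted (with $ < everything):
  sorted[0] = $uuyzyqvx  (last char: 'x')
  sorted[1] = qvx$uuyzy  (last char: 'y')
  sorted[2] = uuyzyqvx$  (last char: '$')
  sorted[3] = uyzyqvx$u  (last char: 'u')
  sorted[4] = vx$uuyzyq  (last char: 'q')
  sorted[5] = x$uuyzyqv  (last char: 'v')
  sorted[6] = yqvx$uuyz  (last char: 'z')
  sorted[7] = yzyqvx$uu  (last char: 'u')
  sorted[8] = zyqvx$uuy  (last char: 'y')
Last column: xy$uqvzuy
Original string S is at sorted index 2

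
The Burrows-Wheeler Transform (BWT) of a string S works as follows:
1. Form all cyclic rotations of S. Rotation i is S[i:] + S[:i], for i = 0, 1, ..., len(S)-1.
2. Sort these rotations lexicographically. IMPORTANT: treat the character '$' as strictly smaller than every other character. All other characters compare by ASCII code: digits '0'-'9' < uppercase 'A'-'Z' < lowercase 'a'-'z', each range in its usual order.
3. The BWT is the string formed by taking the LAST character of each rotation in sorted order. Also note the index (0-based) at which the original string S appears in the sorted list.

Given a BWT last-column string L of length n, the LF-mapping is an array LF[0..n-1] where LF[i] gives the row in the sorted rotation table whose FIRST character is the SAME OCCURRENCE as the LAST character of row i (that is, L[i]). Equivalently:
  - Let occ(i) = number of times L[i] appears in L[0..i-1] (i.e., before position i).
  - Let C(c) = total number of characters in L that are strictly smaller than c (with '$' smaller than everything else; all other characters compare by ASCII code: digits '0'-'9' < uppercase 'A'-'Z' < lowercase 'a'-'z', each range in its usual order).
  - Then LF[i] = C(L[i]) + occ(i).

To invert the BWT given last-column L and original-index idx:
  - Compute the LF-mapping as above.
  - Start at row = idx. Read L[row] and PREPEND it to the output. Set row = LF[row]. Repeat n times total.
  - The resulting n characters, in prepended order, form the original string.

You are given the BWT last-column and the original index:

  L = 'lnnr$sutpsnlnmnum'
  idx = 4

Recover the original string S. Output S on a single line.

LF mapping: 1 5 6 11 0 12 15 14 10 13 7 2 8 3 9 16 4
Walk LF starting at row 4, prepending L[row]:
  step 1: row=4, L[4]='$', prepend. Next row=LF[4]=0
  step 2: row=0, L[0]='l', prepend. Next row=LF[0]=1
  step 3: row=1, L[1]='n', prepend. Next row=LF[1]=5
  step 4: row=5, L[5]='s', prepend. Next row=LF[5]=12
  step 5: row=12, L[12]='n', prepend. Next row=LF[12]=8
  step 6: row=8, L[8]='p', prepend. Next row=LF[8]=10
  step 7: row=10, L[10]='n', prepend. Next row=LF[10]=7
  step 8: row=7, L[7]='t', prepend. Next row=LF[7]=14
  step 9: row=14, L[14]='n', prepend. Next row=LF[14]=9
  step 10: row=9, L[9]='s', prepend. Next row=LF[9]=13
  step 11: row=13, L[13]='m', prepend. Next row=LF[13]=3
  step 12: row=3, L[3]='r', prepend. Next row=LF[3]=11
  step 13: row=11, L[11]='l', prepend. Next row=LF[11]=2
  step 14: row=2, L[2]='n', prepend. Next row=LF[2]=6
  step 15: row=6, L[6]='u', prepend. Next row=LF[6]=15
  step 16: row=15, L[15]='u', prepend. Next row=LF[15]=16
  step 17: row=16, L[16]='m', prepend. Next row=LF[16]=4
Reversed output: muunlrmsntnpnsnl$

Answer: muunlrmsntnpnsnl$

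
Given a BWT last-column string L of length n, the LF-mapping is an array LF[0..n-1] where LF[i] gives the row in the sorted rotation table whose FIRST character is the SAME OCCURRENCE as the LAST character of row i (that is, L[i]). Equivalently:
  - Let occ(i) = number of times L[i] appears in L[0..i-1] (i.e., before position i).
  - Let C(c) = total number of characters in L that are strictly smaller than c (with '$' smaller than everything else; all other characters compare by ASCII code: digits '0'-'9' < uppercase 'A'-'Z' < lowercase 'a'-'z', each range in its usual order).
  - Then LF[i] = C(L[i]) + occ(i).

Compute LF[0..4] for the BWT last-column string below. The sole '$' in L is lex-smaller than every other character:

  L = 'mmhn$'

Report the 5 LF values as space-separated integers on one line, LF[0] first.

Answer: 2 3 1 4 0

Derivation:
Char counts: '$':1, 'h':1, 'm':2, 'n':1
C (first-col start): C('$')=0, C('h')=1, C('m')=2, C('n')=4
L[0]='m': occ=0, LF[0]=C('m')+0=2+0=2
L[1]='m': occ=1, LF[1]=C('m')+1=2+1=3
L[2]='h': occ=0, LF[2]=C('h')+0=1+0=1
L[3]='n': occ=0, LF[3]=C('n')+0=4+0=4
L[4]='$': occ=0, LF[4]=C('$')+0=0+0=0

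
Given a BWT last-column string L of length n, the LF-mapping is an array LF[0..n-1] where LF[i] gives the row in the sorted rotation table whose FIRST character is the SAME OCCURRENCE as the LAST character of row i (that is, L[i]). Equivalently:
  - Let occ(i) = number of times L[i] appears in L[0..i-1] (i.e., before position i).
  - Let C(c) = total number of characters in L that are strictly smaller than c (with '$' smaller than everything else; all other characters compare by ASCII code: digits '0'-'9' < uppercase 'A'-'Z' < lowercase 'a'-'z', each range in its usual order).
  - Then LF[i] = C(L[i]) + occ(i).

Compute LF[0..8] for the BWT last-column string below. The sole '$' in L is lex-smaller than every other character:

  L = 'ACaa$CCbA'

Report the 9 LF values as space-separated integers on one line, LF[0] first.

Char counts: '$':1, 'A':2, 'C':3, 'a':2, 'b':1
C (first-col start): C('$')=0, C('A')=1, C('C')=3, C('a')=6, C('b')=8
L[0]='A': occ=0, LF[0]=C('A')+0=1+0=1
L[1]='C': occ=0, LF[1]=C('C')+0=3+0=3
L[2]='a': occ=0, LF[2]=C('a')+0=6+0=6
L[3]='a': occ=1, LF[3]=C('a')+1=6+1=7
L[4]='$': occ=0, LF[4]=C('$')+0=0+0=0
L[5]='C': occ=1, LF[5]=C('C')+1=3+1=4
L[6]='C': occ=2, LF[6]=C('C')+2=3+2=5
L[7]='b': occ=0, LF[7]=C('b')+0=8+0=8
L[8]='A': occ=1, LF[8]=C('A')+1=1+1=2

Answer: 1 3 6 7 0 4 5 8 2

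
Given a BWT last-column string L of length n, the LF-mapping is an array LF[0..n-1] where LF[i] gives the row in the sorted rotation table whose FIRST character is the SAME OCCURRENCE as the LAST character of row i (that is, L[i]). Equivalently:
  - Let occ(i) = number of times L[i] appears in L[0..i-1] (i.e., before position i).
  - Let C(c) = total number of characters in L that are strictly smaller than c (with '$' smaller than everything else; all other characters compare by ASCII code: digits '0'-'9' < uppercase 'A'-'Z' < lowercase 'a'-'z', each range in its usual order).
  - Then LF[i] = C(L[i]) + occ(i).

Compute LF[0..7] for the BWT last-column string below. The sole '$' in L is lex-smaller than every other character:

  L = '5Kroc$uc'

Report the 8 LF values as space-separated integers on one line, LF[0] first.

Char counts: '$':1, '5':1, 'K':1, 'c':2, 'o':1, 'r':1, 'u':1
C (first-col start): C('$')=0, C('5')=1, C('K')=2, C('c')=3, C('o')=5, C('r')=6, C('u')=7
L[0]='5': occ=0, LF[0]=C('5')+0=1+0=1
L[1]='K': occ=0, LF[1]=C('K')+0=2+0=2
L[2]='r': occ=0, LF[2]=C('r')+0=6+0=6
L[3]='o': occ=0, LF[3]=C('o')+0=5+0=5
L[4]='c': occ=0, LF[4]=C('c')+0=3+0=3
L[5]='$': occ=0, LF[5]=C('$')+0=0+0=0
L[6]='u': occ=0, LF[6]=C('u')+0=7+0=7
L[7]='c': occ=1, LF[7]=C('c')+1=3+1=4

Answer: 1 2 6 5 3 0 7 4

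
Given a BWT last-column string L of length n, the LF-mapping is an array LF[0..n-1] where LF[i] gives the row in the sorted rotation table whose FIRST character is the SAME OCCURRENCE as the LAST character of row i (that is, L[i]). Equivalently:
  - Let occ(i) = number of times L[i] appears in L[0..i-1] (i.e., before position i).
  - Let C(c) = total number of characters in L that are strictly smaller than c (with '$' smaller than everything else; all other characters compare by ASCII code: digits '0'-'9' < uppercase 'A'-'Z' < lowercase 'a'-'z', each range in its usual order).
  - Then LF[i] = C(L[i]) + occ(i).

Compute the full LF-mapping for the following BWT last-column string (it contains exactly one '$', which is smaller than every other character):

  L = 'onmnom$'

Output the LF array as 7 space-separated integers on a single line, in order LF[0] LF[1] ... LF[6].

Char counts: '$':1, 'm':2, 'n':2, 'o':2
C (first-col start): C('$')=0, C('m')=1, C('n')=3, C('o')=5
L[0]='o': occ=0, LF[0]=C('o')+0=5+0=5
L[1]='n': occ=0, LF[1]=C('n')+0=3+0=3
L[2]='m': occ=0, LF[2]=C('m')+0=1+0=1
L[3]='n': occ=1, LF[3]=C('n')+1=3+1=4
L[4]='o': occ=1, LF[4]=C('o')+1=5+1=6
L[5]='m': occ=1, LF[5]=C('m')+1=1+1=2
L[6]='$': occ=0, LF[6]=C('$')+0=0+0=0

Answer: 5 3 1 4 6 2 0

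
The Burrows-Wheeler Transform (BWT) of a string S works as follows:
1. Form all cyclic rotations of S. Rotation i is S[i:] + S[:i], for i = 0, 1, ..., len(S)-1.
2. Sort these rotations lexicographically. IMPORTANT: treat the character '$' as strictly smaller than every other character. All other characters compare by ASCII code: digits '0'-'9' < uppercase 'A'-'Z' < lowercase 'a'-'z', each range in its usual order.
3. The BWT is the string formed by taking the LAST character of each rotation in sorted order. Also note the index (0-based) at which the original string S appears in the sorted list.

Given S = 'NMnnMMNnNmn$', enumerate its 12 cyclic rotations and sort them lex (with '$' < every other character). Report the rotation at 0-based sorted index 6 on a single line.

All 12 rotations (rotation i = S[i:]+S[:i]):
  rot[0] = NMnnMMNnNmn$
  rot[1] = MnnMMNnNmn$N
  rot[2] = nnMMNnNmn$NM
  rot[3] = nMMNnNmn$NMn
  rot[4] = MMNnNmn$NMnn
  rot[5] = MNnNmn$NMnnM
  rot[6] = NnNmn$NMnnMM
  rot[7] = nNmn$NMnnMMN
  rot[8] = Nmn$NMnnMMNn
  rot[9] = mn$NMnnMMNnN
  rot[10] = n$NMnnMMNnNm
  rot[11] = $NMnnMMNnNmn
Sorted (with $ < everything):
  sorted[0] = $NMnnMMNnNmn
  sorted[1] = MMNnNmn$NMnn
  sorted[2] = MNnNmn$NMnnM
  sorted[3] = MnnMMNnNmn$N
  sorted[4] = NMnnMMNnNmn$
  sorted[5] = Nmn$NMnnMMNn
  sorted[6] = NnNmn$NMnnMM
  sorted[7] = mn$NMnnMMNnN
  sorted[8] = n$NMnnMMNnNm
  sorted[9] = nMMNnNmn$NMn
  sorted[10] = nNmn$NMnnMMN
  sorted[11] = nnMMNnNmn$NM
sorted[6] = NnNmn$NMnnMM

Answer: NnNmn$NMnnMM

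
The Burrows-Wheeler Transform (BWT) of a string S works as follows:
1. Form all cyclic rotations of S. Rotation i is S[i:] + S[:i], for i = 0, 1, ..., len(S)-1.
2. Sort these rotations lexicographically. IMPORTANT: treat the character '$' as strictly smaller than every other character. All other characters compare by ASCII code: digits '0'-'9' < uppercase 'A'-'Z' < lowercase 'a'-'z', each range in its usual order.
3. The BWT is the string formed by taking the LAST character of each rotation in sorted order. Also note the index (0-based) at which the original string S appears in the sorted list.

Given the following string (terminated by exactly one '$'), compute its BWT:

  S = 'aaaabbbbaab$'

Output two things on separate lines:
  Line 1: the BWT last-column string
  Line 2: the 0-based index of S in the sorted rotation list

All 12 rotations (rotation i = S[i:]+S[:i]):
  rot[0] = aaaabbbbaab$
  rot[1] = aaabbbbaab$a
  rot[2] = aabbbbaab$aa
  rot[3] = abbbbaab$aaa
  rot[4] = bbbbaab$aaaa
  rot[5] = bbbaab$aaaab
  rot[6] = bbaab$aaaabb
  rot[7] = baab$aaaabbb
  rot[8] = aab$aaaabbbb
  rot[9] = ab$aaaabbbba
  rot[10] = b$aaaabbbbaa
  rot[11] = $aaaabbbbaab
Sorted (with $ < everything):
  sorted[0] = $aaaabbbbaab  (last char: 'b')
  sorted[1] = aaaabbbbaab$  (last char: '$')
  sorted[2] = aaabbbbaab$a  (last char: 'a')
  sorted[3] = aab$aaaabbbb  (last char: 'b')
  sorted[4] = aabbbbaab$aa  (last char: 'a')
  sorted[5] = ab$aaaabbbba  (last char: 'a')
  sorted[6] = abbbbaab$aaa  (last char: 'a')
  sorted[7] = b$aaaabbbbaa  (last char: 'a')
  sorted[8] = baab$aaaabbb  (last char: 'b')
  sorted[9] = bbaab$aaaabb  (last char: 'b')
  sorted[10] = bbbaab$aaaab  (last char: 'b')
  sorted[11] = bbbbaab$aaaa  (last char: 'a')
Last column: b$abaaaabbba
Original string S is at sorted index 1

Answer: b$abaaaabbba
1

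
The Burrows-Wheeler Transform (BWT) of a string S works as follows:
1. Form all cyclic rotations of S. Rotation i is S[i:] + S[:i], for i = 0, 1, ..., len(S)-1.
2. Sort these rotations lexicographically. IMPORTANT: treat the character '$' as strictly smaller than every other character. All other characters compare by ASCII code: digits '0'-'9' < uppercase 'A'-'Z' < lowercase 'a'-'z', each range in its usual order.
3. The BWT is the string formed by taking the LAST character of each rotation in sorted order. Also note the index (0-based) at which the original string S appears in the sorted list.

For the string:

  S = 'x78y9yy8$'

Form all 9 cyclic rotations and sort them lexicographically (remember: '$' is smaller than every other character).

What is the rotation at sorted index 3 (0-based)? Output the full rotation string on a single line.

All 9 rotations (rotation i = S[i:]+S[:i]):
  rot[0] = x78y9yy8$
  rot[1] = 78y9yy8$x
  rot[2] = 8y9yy8$x7
  rot[3] = y9yy8$x78
  rot[4] = 9yy8$x78y
  rot[5] = yy8$x78y9
  rot[6] = y8$x78y9y
  rot[7] = 8$x78y9yy
  rot[8] = $x78y9yy8
Sorted (with $ < everything):
  sorted[0] = $x78y9yy8
  sorted[1] = 78y9yy8$x
  sorted[2] = 8$x78y9yy
  sorted[3] = 8y9yy8$x7
  sorted[4] = 9yy8$x78y
  sorted[5] = x78y9yy8$
  sorted[6] = y8$x78y9y
  sorted[7] = y9yy8$x78
  sorted[8] = yy8$x78y9
sorted[3] = 8y9yy8$x7

Answer: 8y9yy8$x7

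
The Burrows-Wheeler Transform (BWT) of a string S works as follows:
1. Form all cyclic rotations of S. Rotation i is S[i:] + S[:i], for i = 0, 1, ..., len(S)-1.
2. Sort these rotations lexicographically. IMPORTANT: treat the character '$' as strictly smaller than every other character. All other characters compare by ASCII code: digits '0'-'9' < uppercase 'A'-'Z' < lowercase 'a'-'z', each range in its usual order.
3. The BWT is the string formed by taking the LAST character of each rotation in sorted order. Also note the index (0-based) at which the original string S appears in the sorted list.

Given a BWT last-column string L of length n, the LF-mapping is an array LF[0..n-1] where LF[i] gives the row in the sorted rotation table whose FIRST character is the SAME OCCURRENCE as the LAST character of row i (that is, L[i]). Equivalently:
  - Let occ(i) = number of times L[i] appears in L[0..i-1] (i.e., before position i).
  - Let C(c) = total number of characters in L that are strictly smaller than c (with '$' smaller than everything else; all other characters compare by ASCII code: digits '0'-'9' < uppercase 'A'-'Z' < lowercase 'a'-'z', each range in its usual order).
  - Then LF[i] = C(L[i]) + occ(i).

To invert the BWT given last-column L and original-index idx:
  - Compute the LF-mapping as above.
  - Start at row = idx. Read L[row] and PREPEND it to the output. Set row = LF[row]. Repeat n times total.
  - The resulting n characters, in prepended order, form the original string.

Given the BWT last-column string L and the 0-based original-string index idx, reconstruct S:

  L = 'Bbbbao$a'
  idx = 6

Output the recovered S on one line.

Answer: baobabB$

Derivation:
LF mapping: 1 4 5 6 2 7 0 3
Walk LF starting at row 6, prepending L[row]:
  step 1: row=6, L[6]='$', prepend. Next row=LF[6]=0
  step 2: row=0, L[0]='B', prepend. Next row=LF[0]=1
  step 3: row=1, L[1]='b', prepend. Next row=LF[1]=4
  step 4: row=4, L[4]='a', prepend. Next row=LF[4]=2
  step 5: row=2, L[2]='b', prepend. Next row=LF[2]=5
  step 6: row=5, L[5]='o', prepend. Next row=LF[5]=7
  step 7: row=7, L[7]='a', prepend. Next row=LF[7]=3
  step 8: row=3, L[3]='b', prepend. Next row=LF[3]=6
Reversed output: baobabB$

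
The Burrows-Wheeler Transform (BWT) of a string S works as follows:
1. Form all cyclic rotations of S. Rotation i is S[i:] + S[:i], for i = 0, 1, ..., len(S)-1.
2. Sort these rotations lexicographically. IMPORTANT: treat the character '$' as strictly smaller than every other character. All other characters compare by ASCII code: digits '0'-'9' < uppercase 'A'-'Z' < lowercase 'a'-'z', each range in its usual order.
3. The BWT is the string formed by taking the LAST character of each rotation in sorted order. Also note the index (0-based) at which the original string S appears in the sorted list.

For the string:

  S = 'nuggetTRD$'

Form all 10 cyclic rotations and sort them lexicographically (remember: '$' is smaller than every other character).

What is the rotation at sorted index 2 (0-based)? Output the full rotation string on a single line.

Answer: RD$nuggetT

Derivation:
All 10 rotations (rotation i = S[i:]+S[:i]):
  rot[0] = nuggetTRD$
  rot[1] = uggetTRD$n
  rot[2] = ggetTRD$nu
  rot[3] = getTRD$nug
  rot[4] = etTRD$nugg
  rot[5] = tTRD$nugge
  rot[6] = TRD$nugget
  rot[7] = RD$nuggetT
  rot[8] = D$nuggetTR
  rot[9] = $nuggetTRD
Sorted (with $ < everything):
  sorted[0] = $nuggetTRD
  sorted[1] = D$nuggetTR
  sorted[2] = RD$nuggetT
  sorted[3] = TRD$nugget
  sorted[4] = etTRD$nugg
  sorted[5] = getTRD$nug
  sorted[6] = ggetTRD$nu
  sorted[7] = nuggetTRD$
  sorted[8] = tTRD$nugge
  sorted[9] = uggetTRD$n
sorted[2] = RD$nuggetT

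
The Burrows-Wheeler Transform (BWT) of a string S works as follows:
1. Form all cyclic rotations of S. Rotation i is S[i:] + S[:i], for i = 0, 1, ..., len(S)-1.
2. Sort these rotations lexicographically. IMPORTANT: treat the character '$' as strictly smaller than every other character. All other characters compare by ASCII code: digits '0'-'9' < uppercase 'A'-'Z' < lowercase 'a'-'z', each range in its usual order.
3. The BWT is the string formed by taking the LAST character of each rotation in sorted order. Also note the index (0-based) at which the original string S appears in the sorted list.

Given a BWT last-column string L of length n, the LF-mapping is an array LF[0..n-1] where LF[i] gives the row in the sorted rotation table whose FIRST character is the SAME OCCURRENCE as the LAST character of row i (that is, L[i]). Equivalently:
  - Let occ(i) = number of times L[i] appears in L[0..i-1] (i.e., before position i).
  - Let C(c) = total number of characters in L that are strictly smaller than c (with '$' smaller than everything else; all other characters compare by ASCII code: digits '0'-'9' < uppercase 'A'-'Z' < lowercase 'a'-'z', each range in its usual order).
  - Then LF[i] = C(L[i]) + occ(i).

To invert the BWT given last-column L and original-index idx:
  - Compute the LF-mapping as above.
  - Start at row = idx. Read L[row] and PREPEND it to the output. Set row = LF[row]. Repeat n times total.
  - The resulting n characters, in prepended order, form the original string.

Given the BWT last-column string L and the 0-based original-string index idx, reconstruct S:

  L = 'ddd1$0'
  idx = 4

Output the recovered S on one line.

LF mapping: 3 4 5 2 0 1
Walk LF starting at row 4, prepending L[row]:
  step 1: row=4, L[4]='$', prepend. Next row=LF[4]=0
  step 2: row=0, L[0]='d', prepend. Next row=LF[0]=3
  step 3: row=3, L[3]='1', prepend. Next row=LF[3]=2
  step 4: row=2, L[2]='d', prepend. Next row=LF[2]=5
  step 5: row=5, L[5]='0', prepend. Next row=LF[5]=1
  step 6: row=1, L[1]='d', prepend. Next row=LF[1]=4
Reversed output: d0d1d$

Answer: d0d1d$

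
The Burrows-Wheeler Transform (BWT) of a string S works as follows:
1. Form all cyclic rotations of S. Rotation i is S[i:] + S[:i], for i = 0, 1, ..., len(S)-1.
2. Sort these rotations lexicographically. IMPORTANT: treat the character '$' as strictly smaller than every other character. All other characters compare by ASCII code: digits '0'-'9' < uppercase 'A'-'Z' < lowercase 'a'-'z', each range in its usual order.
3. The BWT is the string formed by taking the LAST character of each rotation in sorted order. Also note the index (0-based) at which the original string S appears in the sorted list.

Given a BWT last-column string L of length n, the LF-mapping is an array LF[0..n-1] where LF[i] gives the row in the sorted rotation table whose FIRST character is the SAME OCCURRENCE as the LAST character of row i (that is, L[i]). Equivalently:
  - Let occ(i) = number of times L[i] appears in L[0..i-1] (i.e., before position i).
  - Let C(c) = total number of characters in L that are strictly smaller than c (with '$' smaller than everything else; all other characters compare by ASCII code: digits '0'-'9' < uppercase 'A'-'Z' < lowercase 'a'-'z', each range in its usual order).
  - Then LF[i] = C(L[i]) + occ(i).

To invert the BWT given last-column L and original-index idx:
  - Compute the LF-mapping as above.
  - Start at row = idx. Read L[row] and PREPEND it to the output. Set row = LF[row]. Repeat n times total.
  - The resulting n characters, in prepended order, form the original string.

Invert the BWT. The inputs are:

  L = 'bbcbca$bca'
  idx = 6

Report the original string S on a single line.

LF mapping: 3 4 7 5 8 1 0 6 9 2
Walk LF starting at row 6, prepending L[row]:
  step 1: row=6, L[6]='$', prepend. Next row=LF[6]=0
  step 2: row=0, L[0]='b', prepend. Next row=LF[0]=3
  step 3: row=3, L[3]='b', prepend. Next row=LF[3]=5
  step 4: row=5, L[5]='a', prepend. Next row=LF[5]=1
  step 5: row=1, L[1]='b', prepend. Next row=LF[1]=4
  step 6: row=4, L[4]='c', prepend. Next row=LF[4]=8
  step 7: row=8, L[8]='c', prepend. Next row=LF[8]=9
  step 8: row=9, L[9]='a', prepend. Next row=LF[9]=2
  step 9: row=2, L[2]='c', prepend. Next row=LF[2]=7
  step 10: row=7, L[7]='b', prepend. Next row=LF[7]=6
Reversed output: bcaccbabb$

Answer: bcaccbabb$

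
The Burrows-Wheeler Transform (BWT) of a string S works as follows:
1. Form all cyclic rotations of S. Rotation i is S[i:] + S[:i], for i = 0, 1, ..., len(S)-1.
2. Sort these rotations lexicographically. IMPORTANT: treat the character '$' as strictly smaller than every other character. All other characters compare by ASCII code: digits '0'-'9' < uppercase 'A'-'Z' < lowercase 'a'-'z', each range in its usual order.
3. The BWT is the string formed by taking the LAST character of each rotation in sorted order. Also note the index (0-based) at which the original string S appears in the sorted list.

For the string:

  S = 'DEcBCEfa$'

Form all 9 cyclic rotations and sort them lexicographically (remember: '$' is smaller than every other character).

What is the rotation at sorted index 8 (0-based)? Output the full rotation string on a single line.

All 9 rotations (rotation i = S[i:]+S[:i]):
  rot[0] = DEcBCEfa$
  rot[1] = EcBCEfa$D
  rot[2] = cBCEfa$DE
  rot[3] = BCEfa$DEc
  rot[4] = CEfa$DEcB
  rot[5] = Efa$DEcBC
  rot[6] = fa$DEcBCE
  rot[7] = a$DEcBCEf
  rot[8] = $DEcBCEfa
Sorted (with $ < everything):
  sorted[0] = $DEcBCEfa
  sorted[1] = BCEfa$DEc
  sorted[2] = CEfa$DEcB
  sorted[3] = DEcBCEfa$
  sorted[4] = EcBCEfa$D
  sorted[5] = Efa$DEcBC
  sorted[6] = a$DEcBCEf
  sorted[7] = cBCEfa$DE
  sorted[8] = fa$DEcBCE
sorted[8] = fa$DEcBCE

Answer: fa$DEcBCE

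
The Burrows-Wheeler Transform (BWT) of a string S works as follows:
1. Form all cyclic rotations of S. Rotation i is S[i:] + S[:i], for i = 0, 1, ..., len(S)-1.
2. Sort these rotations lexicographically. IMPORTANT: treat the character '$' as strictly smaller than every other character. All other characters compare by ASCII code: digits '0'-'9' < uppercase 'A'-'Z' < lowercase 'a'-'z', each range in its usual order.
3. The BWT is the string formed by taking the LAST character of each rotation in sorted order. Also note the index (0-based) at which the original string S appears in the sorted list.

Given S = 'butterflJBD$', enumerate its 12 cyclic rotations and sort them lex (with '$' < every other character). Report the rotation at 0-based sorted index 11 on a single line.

Answer: utterflJBD$b

Derivation:
All 12 rotations (rotation i = S[i:]+S[:i]):
  rot[0] = butterflJBD$
  rot[1] = utterflJBD$b
  rot[2] = tterflJBD$bu
  rot[3] = terflJBD$but
  rot[4] = erflJBD$butt
  rot[5] = rflJBD$butte
  rot[6] = flJBD$butter
  rot[7] = lJBD$butterf
  rot[8] = JBD$butterfl
  rot[9] = BD$butterflJ
  rot[10] = D$butterflJB
  rot[11] = $butterflJBD
Sorted (with $ < everything):
  sorted[0] = $butterflJBD
  sorted[1] = BD$butterflJ
  sorted[2] = D$butterflJB
  sorted[3] = JBD$butterfl
  sorted[4] = butterflJBD$
  sorted[5] = erflJBD$butt
  sorted[6] = flJBD$butter
  sorted[7] = lJBD$butterf
  sorted[8] = rflJBD$butte
  sorted[9] = terflJBD$but
  sorted[10] = tterflJBD$bu
  sorted[11] = utterflJBD$b
sorted[11] = utterflJBD$b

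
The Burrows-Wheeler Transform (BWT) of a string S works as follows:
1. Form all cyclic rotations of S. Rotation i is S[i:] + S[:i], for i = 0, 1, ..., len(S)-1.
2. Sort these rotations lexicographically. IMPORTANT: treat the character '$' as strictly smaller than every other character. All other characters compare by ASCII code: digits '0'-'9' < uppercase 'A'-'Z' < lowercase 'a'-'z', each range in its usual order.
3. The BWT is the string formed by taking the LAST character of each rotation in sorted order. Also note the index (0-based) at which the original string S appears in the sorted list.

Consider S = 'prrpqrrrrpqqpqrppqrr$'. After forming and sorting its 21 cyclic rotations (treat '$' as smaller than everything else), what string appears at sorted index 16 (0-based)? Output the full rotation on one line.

All 21 rotations (rotation i = S[i:]+S[:i]):
  rot[0] = prrpqrrrrpqqpqrppqrr$
  rot[1] = rrpqrrrrpqqpqrppqrr$p
  rot[2] = rpqrrrrpqqpqrppqrr$pr
  rot[3] = pqrrrrpqqpqrppqrr$prr
  rot[4] = qrrrrpqqpqrppqrr$prrp
  rot[5] = rrrrpqqpqrppqrr$prrpq
  rot[6] = rrrpqqpqrppqrr$prrpqr
  rot[7] = rrpqqpqrppqrr$prrpqrr
  rot[8] = rpqqpqrppqrr$prrpqrrr
  rot[9] = pqqpqrppqrr$prrpqrrrr
  rot[10] = qqpqrppqrr$prrpqrrrrp
  rot[11] = qpqrppqrr$prrpqrrrrpq
  rot[12] = pqrppqrr$prrpqrrrrpqq
  rot[13] = qrppqrr$prrpqrrrrpqqp
  rot[14] = rppqrr$prrpqrrrrpqqpq
  rot[15] = ppqrr$prrpqrrrrpqqpqr
  rot[16] = pqrr$prrpqrrrrpqqpqrp
  rot[17] = qrr$prrpqrrrrpqqpqrpp
  rot[18] = rr$prrpqrrrrpqqpqrppq
  rot[19] = r$prrpqrrrrpqqpqrppqr
  rot[20] = $prrpqrrrrpqqpqrppqrr
Sorted (with $ < everything):
  sorted[0] = $prrpqrrrrpqqpqrppqrr
  sorted[1] = ppqrr$prrpqrrrrpqqpqr
  sorted[2] = pqqpqrppqrr$prrpqrrrr
  sorted[3] = pqrppqrr$prrpqrrrrpqq
  sorted[4] = pqrr$prrpqrrrrpqqpqrp
  sorted[5] = pqrrrrpqqpqrppqrr$prr
  sorted[6] = prrpqrrrrpqqpqrppqrr$
  sorted[7] = qpqrppqrr$prrpqrrrrpq
  sorted[8] = qqpqrppqrr$prrpqrrrrp
  sorted[9] = qrppqrr$prrpqrrrrpqqp
  sorted[10] = qrr$prrpqrrrrpqqpqrpp
  sorted[11] = qrrrrpqqpqrppqrr$prrp
  sorted[12] = r$prrpqrrrrpqqpqrppqr
  sorted[13] = rppqrr$prrpqrrrrpqqpq
  sorted[14] = rpqqpqrppqrr$prrpqrrr
  sorted[15] = rpqrrrrpqqpqrppqrr$pr
  sorted[16] = rr$prrpqrrrrpqqpqrppq
  sorted[17] = rrpqqpqrppqrr$prrpqrr
  sorted[18] = rrpqrrrrpqqpqrppqrr$p
  sorted[19] = rrrpqqpqrppqrr$prrpqr
  sorted[20] = rrrrpqqpqrppqrr$prrpq
sorted[16] = rr$prrpqrrrrpqqpqrppq

Answer: rr$prrpqrrrrpqqpqrppq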